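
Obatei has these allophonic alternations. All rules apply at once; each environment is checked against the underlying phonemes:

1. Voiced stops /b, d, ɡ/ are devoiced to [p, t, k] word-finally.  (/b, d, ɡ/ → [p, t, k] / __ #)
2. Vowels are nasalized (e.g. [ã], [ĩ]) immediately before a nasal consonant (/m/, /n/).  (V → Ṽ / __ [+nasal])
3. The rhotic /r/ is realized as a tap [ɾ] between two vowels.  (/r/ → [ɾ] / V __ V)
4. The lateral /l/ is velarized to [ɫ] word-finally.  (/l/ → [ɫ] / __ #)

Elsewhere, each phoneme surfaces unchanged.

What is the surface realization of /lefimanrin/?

/l/ (word-initial) is in the target of rule 4 but the environment (word-finally) is not met → [l].
/e/ — between /l/ and /f/; rule 2 does not apply here → [e].
/i/ (between /f/ and /m/): before a nasal consonant, so rule 2 applies → [ĩ].
/a/ meets the environment for rule 2 (before a nasal consonant) → [ã].
/r/ — between /n/ and /i/; rule 3 does not apply here → [r].
/i/ meets the environment for rule 2 (before a nasal consonant) → [ĩ].

[lefĩmãnrĩn]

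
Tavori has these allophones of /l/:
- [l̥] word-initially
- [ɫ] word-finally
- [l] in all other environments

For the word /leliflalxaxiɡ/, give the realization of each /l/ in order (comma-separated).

Occurrence 1 (position 1): word-initially → [l̥].
Occurrence 2 (position 3): no conditioning environment matches → elsewhere allophone [l].
Occurrence 3 (position 6): no conditioning environment matches → elsewhere allophone [l].
Occurrence 4 (position 8): no conditioning environment matches → elsewhere allophone [l].

[l̥], [l], [l], [l]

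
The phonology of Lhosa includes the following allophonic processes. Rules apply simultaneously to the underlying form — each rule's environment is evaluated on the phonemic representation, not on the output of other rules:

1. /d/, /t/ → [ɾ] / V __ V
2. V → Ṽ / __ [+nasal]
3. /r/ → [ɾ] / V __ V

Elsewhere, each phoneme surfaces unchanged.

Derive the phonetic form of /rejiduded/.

/r/ (word-initial) is in the target of rule 3 but the environment (between two vowels) is not met → [r].
/e/ (between /r/ and /j/): rule 2 targets it, but not before a nasal consonant → unchanged [e].
/i/ (between /j/ and /d/) fails the environment for rule 2, so it stays [i].
/d/ meets the environment for rule 1 (between two vowels) → [ɾ].
/u/ (between /d/ and /d/) is in the target of rule 2 but the environment (before a nasal consonant) is not met → [u].
/d/ (between /u/ and /e/): between two vowels, so rule 1 applies → [ɾ].
/e/ — between /d/ and /d/; rule 2 does not apply here → [e].
/d/ (word-final) fails the environment for rule 1, so it stays [d].

[rejiɾuɾed]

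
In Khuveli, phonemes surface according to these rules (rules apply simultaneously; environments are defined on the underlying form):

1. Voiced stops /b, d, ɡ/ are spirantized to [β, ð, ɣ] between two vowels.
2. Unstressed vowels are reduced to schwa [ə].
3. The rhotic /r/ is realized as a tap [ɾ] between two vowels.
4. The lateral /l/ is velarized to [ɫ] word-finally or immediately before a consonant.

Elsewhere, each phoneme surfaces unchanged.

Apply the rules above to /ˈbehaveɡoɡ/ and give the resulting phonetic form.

/b/ — word-initial; rule 1 does not apply here → [b].
/e/ (between /b/ and /h/) fails the environment for rule 2, so it stays [e].
/h/ (between /e/ and /a/) is unaffected → [h].
/a/ (between /h/ and /v/): in an unstressed syllable, so rule 2 applies → [ə].
/v/ stays [v].
Rule 2 applies to /e/ (between /v/ and /ɡ/: in an unstressed syllable) → [ə].
Rule 1 applies to /ɡ/ (between /e/ and /o/: between two vowels) → [ɣ].
/o/ (between /ɡ/ and /ɡ/): in an unstressed syllable, so rule 2 applies → [ə].
/ɡ/ (word-final) fails the environment for rule 1, so it stays [ɡ].

[ˈbehəvəɣəɡ]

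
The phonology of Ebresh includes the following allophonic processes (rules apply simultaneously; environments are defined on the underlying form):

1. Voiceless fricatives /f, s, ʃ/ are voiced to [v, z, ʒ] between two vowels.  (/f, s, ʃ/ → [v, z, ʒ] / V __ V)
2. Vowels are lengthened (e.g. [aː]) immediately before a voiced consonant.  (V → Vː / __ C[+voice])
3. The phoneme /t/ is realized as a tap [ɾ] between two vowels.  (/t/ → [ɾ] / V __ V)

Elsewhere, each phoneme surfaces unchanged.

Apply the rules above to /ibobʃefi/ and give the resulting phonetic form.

Rule 2 applies to /i/ (word-initial: before a voiced consonant) → [iː].
/b/ — not in any rule's target class → [b].
/o/ (between /b/ and /b/) occurs before a voiced consonant → [oː] by rule 2.
/b/ — not in any rule's target class → [b].
/ʃ/ (between /b/ and /e/) is in the target of rule 1 but the environment (between two vowels) is not met → [ʃ].
/e/ (between /ʃ/ and /f/) fails the environment for rule 2, so it stays [e].
/f/ meets the environment for rule 1 (between two vowels) → [v].
/i/ (word-final) fails the environment for rule 2, so it stays [i].

[iːboːbʃevi]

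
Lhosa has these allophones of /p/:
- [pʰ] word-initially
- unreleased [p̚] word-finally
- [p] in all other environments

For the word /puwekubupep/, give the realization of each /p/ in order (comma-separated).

Occurrence 1 (position 1): word-initially → [pʰ].
Occurrence 2 (position 9): no conditioning environment matches → elsewhere allophone [p].
Occurrence 3 (position 11): word-finally → [p̚].

[pʰ], [p], [p̚]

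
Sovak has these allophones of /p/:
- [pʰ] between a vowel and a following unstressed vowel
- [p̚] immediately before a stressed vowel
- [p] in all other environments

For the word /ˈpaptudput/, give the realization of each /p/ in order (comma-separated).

Occurrence 1 (position 1): immediately before a stressed vowel → [p̚].
Occurrence 2 (position 3): no conditioning environment matches → elsewhere allophone [p].
Occurrence 3 (position 7): no conditioning environment matches → elsewhere allophone [p].

[p̚], [p], [p]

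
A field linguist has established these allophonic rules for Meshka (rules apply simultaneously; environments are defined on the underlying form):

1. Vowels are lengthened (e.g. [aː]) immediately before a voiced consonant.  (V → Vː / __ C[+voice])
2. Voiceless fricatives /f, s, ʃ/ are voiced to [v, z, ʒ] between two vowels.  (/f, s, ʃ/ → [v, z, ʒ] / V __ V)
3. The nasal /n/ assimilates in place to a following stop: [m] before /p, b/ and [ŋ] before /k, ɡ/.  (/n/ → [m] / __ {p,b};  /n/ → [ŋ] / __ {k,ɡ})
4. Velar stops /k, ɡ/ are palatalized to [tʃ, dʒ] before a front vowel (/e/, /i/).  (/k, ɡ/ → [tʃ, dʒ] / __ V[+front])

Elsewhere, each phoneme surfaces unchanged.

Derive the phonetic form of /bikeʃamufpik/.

/b/ — not in any rule's target class → [b].
/i/ (between /b/ and /k/) fails the environment for rule 1, so it stays [i].
/k/ (between /i/ and /e/) occurs before a front vowel → [tʃ] by rule 4.
/e/ — between /k/ and /ʃ/; rule 1 does not apply here → [e].
/ʃ/ (between /e/ and /a/): between two vowels, so rule 2 applies → [ʒ].
Rule 1 applies to /a/ (between /ʃ/ and /m/: before a voiced consonant) → [aː].
/m/ (between /a/ and /u/): no rule targets it → [m].
/u/ — between /m/ and /f/; rule 1 does not apply here → [u].
/f/ (between /u/ and /p/): rule 2 targets it, but not between two vowels → unchanged [f].
/p/ (between /f/ and /i/): no rule targets it → [p].
/i/ (between /p/ and /k/): rule 1 targets it, but not before a voiced consonant → unchanged [i].
/k/ (word-final) fails the environment for rule 4, so it stays [k].

[bitʃeʒaːmufpik]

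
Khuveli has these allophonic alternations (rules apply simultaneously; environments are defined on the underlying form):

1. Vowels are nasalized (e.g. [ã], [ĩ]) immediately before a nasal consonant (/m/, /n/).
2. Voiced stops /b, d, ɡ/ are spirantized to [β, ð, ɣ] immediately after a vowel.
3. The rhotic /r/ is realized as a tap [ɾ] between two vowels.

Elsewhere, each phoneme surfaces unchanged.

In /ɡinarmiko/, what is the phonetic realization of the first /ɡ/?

[ɡ]

/ɡ/ (word-initial) is in the target of rule 2 but the environment (immediately after a vowel) is not met → [ɡ].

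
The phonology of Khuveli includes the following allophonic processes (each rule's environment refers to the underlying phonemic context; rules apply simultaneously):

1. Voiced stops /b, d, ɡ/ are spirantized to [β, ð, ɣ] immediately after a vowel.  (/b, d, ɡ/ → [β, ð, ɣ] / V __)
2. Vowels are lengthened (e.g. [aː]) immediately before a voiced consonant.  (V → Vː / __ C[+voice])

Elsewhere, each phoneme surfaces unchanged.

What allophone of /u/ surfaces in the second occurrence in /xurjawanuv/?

Rule 2 applies to /u/ (between /n/ and /v/: before a voiced consonant) → [uː].

[uː]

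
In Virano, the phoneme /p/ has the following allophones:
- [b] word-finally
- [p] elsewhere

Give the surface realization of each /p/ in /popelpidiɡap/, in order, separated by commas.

[p], [p], [p], [b]

Occurrence 1 (position 1): no conditioning environment matches → elsewhere allophone [p].
Occurrence 2 (position 3): no conditioning environment matches → elsewhere allophone [p].
Occurrence 3 (position 6): no conditioning environment matches → elsewhere allophone [p].
Occurrence 4 (position 12): word-finally → [b].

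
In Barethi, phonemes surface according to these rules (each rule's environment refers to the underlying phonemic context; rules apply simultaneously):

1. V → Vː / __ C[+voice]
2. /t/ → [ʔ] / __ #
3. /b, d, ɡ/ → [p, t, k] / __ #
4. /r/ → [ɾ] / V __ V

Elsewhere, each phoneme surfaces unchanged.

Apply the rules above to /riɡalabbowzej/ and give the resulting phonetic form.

[riːɡaːlaːbboːwzeːj]

/r/ — word-initial; rule 4 does not apply here → [r].
/i/ — between /r/ and /ɡ/, before a voiced consonant — surfaces as [iː] (rule 1).
/ɡ/ — between /i/ and /a/; rule 3 does not apply here → [ɡ].
Rule 1 applies to /a/ (between /ɡ/ and /l/: before a voiced consonant) → [aː].
/a/ (between /l/ and /b/): before a voiced consonant, so rule 1 applies → [aː].
/b/ (between /a/ and /b/) fails the environment for rule 3, so it stays [b].
/b/ (between /b/ and /o/): rule 3 targets it, but not word-finally → unchanged [b].
Rule 1 applies to /o/ (between /b/ and /w/: before a voiced consonant) → [oː].
/e/ (between /z/ and /j/): before a voiced consonant, so rule 1 applies → [eː].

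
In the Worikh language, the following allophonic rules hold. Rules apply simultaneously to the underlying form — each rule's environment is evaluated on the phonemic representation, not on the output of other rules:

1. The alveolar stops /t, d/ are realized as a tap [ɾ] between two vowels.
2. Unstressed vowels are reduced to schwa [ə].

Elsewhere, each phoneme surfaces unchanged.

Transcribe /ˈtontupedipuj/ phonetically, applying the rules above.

/t/ — word-initial; rule 1 does not apply here → [t].
/o/ — between /t/ and /n/; rule 2 does not apply here → [o].
/n/ (between /o/ and /t/) is unaffected → [n].
/t/ — between /n/ and /u/; rule 1 does not apply here → [t].
Rule 2 applies to /u/ (between /t/ and /p/: in an unstressed syllable) → [ə].
/p/ stays [p].
Rule 2 applies to /e/ (between /p/ and /d/: in an unstressed syllable) → [ə].
/d/ meets the environment for rule 1 (between two vowels) → [ɾ].
/i/ — between /d/ and /p/, in an unstressed syllable — surfaces as [ə] (rule 2).
/p/ stays [p].
/u/ — between /p/ and /j/, in an unstressed syllable — surfaces as [ə] (rule 2).
/j/ — not in any rule's target class → [j].

[ˈtontəpəɾəpəj]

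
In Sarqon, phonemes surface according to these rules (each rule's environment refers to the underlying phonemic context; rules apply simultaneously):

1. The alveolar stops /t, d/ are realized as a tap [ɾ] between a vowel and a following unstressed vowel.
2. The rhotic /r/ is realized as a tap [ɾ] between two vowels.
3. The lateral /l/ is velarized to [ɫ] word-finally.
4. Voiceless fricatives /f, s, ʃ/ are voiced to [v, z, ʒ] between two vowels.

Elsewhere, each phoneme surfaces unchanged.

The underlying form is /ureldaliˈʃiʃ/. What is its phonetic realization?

/u/ (word-initial): no rule targets it → [u].
/r/ — between /u/ and /e/, between two vowels — surfaces as [ɾ] (rule 2).
/e/ (between /r/ and /l/) is unaffected → [e].
/l/ — between /e/ and /d/; rule 3 does not apply here → [l].
/d/ — between /l/ and /a/; rule 1 does not apply here → [d].
/a/ (between /d/ and /l/) is unaffected → [a].
/l/ (between /a/ and /i/) fails the environment for rule 3, so it stays [l].
/i/ (between /l/ and /ʃ/) is unaffected → [i].
/ʃ/ (between /i/ and /i/): between two vowels, so rule 4 applies → [ʒ].
/i/ — not in any rule's target class → [i].
/ʃ/ (word-final) is in the target of rule 4 but the environment (between two vowels) is not met → [ʃ].

[uɾeldaliˈʒiʃ]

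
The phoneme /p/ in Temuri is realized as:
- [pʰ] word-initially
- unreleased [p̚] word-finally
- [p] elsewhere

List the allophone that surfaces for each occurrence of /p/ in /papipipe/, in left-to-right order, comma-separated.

Occurrence 1 (position 1): word-initially → [pʰ].
Occurrence 2 (position 3): no conditioning environment matches → elsewhere allophone [p].
Occurrence 3 (position 5): no conditioning environment matches → elsewhere allophone [p].
Occurrence 4 (position 7): no conditioning environment matches → elsewhere allophone [p].

[pʰ], [p], [p], [p]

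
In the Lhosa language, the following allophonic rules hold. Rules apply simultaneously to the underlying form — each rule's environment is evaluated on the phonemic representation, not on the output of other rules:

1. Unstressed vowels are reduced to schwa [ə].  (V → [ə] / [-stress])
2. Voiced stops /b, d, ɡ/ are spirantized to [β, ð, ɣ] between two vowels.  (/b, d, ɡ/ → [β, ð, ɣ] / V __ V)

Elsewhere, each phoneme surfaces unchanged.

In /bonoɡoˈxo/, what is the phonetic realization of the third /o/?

[ə]

/o/ (between /ɡ/ and /x/): in an unstressed syllable, so rule 1 applies → [ə].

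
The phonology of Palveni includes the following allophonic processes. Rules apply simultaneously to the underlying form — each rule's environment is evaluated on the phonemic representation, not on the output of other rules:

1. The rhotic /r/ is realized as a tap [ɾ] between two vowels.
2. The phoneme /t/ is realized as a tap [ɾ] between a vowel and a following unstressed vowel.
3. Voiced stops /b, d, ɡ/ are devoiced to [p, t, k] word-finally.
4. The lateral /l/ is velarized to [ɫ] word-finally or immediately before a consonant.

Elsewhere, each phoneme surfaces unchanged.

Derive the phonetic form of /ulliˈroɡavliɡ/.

/u/ stays [u].
/l/ — between /u/ and /l/, word-finally or immediately before a consonant — surfaces as [ɫ] (rule 4).
/l/ — between /l/ and /i/; rule 4 does not apply here → [l].
/i/ (between /l/ and /r/): no rule targets it → [i].
Rule 1 applies to /r/ (between /i/ and /o/: between two vowels) → [ɾ].
/o/ — not in any rule's target class → [o].
/ɡ/ (between /o/ and /a/) is in the target of rule 3 but the environment (word-finally) is not met → [ɡ].
/a/ (between /ɡ/ and /v/) is unaffected → [a].
/v/ (between /a/ and /l/): no rule targets it → [v].
/l/ (between /v/ and /i/) is in the target of rule 4 but the environment (word-finally or immediately before a consonant) is not met → [l].
/i/ (between /l/ and /ɡ/): no rule targets it → [i].
/ɡ/ (word-final) occurs word-finally → [k] by rule 3.

[uɫliˈɾoɡavlik]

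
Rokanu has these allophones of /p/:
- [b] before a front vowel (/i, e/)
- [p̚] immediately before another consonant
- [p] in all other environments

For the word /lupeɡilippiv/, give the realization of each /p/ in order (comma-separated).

[b], [p̚], [b]

Occurrence 1 (position 3): before a front vowel (/i, e/) → [b].
Occurrence 2 (position 9): immediately before another consonant → [p̚].
Occurrence 3 (position 10): before a front vowel (/i, e/) → [b].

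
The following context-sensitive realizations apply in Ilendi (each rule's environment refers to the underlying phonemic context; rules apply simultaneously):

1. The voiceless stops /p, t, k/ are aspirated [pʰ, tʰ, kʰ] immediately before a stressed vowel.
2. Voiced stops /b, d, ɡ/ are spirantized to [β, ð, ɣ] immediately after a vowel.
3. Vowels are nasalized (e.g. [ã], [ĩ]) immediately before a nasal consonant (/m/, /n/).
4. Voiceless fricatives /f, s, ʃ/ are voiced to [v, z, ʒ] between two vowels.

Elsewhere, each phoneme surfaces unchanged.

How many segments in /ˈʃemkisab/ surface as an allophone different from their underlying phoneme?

3

Segments that undergo a rule: /e/ → [ẽ] (rule 3); /s/ → [z] (rule 4); /b/ → [β] (rule 2).
All other segments surface unchanged.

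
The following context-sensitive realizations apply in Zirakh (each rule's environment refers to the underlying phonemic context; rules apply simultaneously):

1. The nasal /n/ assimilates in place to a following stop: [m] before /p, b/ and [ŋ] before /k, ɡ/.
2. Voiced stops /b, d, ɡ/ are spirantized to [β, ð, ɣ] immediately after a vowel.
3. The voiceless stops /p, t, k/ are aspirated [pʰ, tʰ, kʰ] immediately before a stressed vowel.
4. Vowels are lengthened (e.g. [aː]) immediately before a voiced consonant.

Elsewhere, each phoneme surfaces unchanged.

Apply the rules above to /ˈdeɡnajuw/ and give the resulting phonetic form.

/d/ (word-initial) is in the target of rule 2 but the environment (immediately after a vowel) is not met → [d].
Rule 4 applies to /e/ (between /d/ and /ɡ/: before a voiced consonant) → [eː].
/ɡ/ meets the environment for rule 2 (immediately after a vowel) → [ɣ].
/n/ — between /ɡ/ and /a/; rule 1 does not apply here → [n].
Rule 4 applies to /a/ (between /n/ and /j/: before a voiced consonant) → [aː].
/u/ (between /j/ and /w/) occurs before a voiced consonant → [uː] by rule 4.

[ˈdeːɣnaːjuːw]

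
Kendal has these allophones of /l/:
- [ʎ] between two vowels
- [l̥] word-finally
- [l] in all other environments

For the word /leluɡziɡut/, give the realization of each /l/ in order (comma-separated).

Occurrence 1 (position 1): no conditioning environment matches → elsewhere allophone [l].
Occurrence 2 (position 3): between two vowels → [ʎ].

[l], [ʎ]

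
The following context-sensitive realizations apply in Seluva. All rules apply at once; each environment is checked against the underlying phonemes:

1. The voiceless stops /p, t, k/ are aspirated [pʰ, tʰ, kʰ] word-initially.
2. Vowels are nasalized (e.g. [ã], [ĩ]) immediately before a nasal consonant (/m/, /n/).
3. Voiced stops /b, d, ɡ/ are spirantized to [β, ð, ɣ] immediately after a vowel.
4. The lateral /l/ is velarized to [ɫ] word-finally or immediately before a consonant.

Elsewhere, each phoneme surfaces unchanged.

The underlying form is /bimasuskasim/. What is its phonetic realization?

/b/ (word-initial) is in the target of rule 3 but the environment (immediately after a vowel) is not met → [b].
/i/ (between /b/ and /m/): before a nasal consonant, so rule 2 applies → [ĩ].
/m/ (between /i/ and /a/): no rule targets it → [m].
/a/ (between /m/ and /s/) is in the target of rule 2 but the environment (before a nasal consonant) is not met → [a].
/s/ stays [s].
/u/ (between /s/ and /s/): rule 2 targets it, but not before a nasal consonant → unchanged [u].
/s/ — not in any rule's target class → [s].
/k/ (between /s/ and /a/) fails the environment for rule 1, so it stays [k].
/a/ — between /k/ and /s/; rule 2 does not apply here → [a].
/s/ (between /a/ and /i/) is unaffected → [s].
/i/ (between /s/ and /m/): before a nasal consonant, so rule 2 applies → [ĩ].
/m/ stays [m].

[bĩmasuskasĩm]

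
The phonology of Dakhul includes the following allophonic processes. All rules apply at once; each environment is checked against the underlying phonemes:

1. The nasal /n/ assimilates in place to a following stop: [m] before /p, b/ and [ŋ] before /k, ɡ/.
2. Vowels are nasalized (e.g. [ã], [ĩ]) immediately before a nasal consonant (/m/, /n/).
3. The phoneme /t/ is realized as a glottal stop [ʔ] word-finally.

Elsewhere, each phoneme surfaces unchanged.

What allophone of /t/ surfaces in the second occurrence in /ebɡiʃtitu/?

/t/ (between /i/ and /u/) is in the target of rule 3 but the environment (word-finally) is not met → [t].

[t]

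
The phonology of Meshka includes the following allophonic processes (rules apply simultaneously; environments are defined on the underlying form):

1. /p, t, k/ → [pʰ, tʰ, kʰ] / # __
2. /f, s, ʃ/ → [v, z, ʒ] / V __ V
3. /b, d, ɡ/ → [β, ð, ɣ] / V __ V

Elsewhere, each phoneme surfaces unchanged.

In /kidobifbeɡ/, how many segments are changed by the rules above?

3

Segments that undergo a rule: /k/ → [kʰ] (rule 1); /d/ → [ð] (rule 3); /b/ → [β] (rule 3).
All other segments surface unchanged.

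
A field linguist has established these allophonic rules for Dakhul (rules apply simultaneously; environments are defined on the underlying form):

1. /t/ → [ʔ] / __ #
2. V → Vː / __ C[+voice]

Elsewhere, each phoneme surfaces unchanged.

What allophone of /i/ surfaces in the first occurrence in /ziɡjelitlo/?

[iː]

/i/ (between /z/ and /ɡ/): before a voiced consonant, so rule 2 applies → [iː].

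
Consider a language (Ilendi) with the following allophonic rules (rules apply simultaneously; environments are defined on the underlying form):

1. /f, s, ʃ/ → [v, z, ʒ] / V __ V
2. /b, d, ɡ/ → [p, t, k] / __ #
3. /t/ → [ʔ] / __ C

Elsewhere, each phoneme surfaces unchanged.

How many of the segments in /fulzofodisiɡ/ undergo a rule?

3

Segments that undergo a rule: /f/ → [v] (rule 1); /s/ → [z] (rule 1); /ɡ/ → [k] (rule 2).
All other segments surface unchanged.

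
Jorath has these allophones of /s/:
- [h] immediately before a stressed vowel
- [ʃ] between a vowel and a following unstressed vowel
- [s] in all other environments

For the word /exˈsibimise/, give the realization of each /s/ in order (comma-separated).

Occurrence 1 (position 3): immediately before a stressed vowel → [h].
Occurrence 2 (position 9): between a vowel and a following unstressed vowel → [ʃ].

[h], [ʃ]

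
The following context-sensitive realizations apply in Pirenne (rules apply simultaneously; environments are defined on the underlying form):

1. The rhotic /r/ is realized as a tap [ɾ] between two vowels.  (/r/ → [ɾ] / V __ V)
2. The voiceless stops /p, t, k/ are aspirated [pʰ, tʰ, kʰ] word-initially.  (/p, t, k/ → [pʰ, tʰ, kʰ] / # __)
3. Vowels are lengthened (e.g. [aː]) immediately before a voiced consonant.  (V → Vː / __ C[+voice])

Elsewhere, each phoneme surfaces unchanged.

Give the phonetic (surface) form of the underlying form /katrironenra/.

/k/ (word-initial) occurs word-initially → [kʰ] by rule 2.
/a/ — between /k/ and /t/; rule 3 does not apply here → [a].
/t/ (between /a/ and /r/) fails the environment for rule 2, so it stays [t].
/r/ (between /t/ and /i/) is in the target of rule 1 but the environment (between two vowels) is not met → [r].
/i/ meets the environment for rule 3 (before a voiced consonant) → [iː].
Rule 1 applies to /r/ (between /i/ and /o/: between two vowels) → [ɾ].
Rule 3 applies to /o/ (between /r/ and /n/: before a voiced consonant) → [oː].
/n/ (between /o/ and /e/): no rule targets it → [n].
/e/ (between /n/ and /n/): before a voiced consonant, so rule 3 applies → [eː].
/n/ — not in any rule's target class → [n].
/r/ (between /n/ and /a/): rule 1 targets it, but not between two vowels → unchanged [r].
/a/ (word-final) fails the environment for rule 3, so it stays [a].

[kʰatriːɾoːneːnra]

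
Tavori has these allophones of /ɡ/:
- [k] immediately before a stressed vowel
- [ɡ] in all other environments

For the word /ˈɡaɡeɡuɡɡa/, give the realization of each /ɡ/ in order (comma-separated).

[k], [ɡ], [ɡ], [ɡ], [ɡ]

Occurrence 1 (position 1): immediately before a stressed vowel → [k].
Occurrence 2 (position 3): no conditioning environment matches → elsewhere allophone [ɡ].
Occurrence 3 (position 5): no conditioning environment matches → elsewhere allophone [ɡ].
Occurrence 4 (position 7): no conditioning environment matches → elsewhere allophone [ɡ].
Occurrence 5 (position 8): no conditioning environment matches → elsewhere allophone [ɡ].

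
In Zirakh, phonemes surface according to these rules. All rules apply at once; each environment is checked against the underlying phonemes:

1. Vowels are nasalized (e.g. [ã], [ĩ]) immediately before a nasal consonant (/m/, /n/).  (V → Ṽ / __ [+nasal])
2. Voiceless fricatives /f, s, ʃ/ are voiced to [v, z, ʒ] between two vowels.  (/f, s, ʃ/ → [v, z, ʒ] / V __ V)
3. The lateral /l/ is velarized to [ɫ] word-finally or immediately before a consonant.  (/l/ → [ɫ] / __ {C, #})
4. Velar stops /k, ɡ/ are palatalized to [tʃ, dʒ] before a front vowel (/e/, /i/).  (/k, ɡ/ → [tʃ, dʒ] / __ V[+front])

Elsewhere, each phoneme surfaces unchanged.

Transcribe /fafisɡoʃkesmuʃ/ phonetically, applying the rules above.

/f/ (word-initial): rule 2 targets it, but not between two vowels → unchanged [f].
/a/ — between /f/ and /f/; rule 1 does not apply here → [a].
Rule 2 applies to /f/ (between /a/ and /i/: between two vowels) → [v].
/i/ — between /f/ and /s/; rule 1 does not apply here → [i].
/s/ (between /i/ and /ɡ/) fails the environment for rule 2, so it stays [s].
/ɡ/ (between /s/ and /o/) fails the environment for rule 4, so it stays [ɡ].
/o/ — between /ɡ/ and /ʃ/; rule 1 does not apply here → [o].
/ʃ/ (between /o/ and /k/) is in the target of rule 2 but the environment (between two vowels) is not met → [ʃ].
Rule 4 applies to /k/ (between /ʃ/ and /e/: before a front vowel) → [tʃ].
/e/ (between /k/ and /s/) is in the target of rule 1 but the environment (before a nasal consonant) is not met → [e].
/s/ — between /e/ and /m/; rule 2 does not apply here → [s].
/m/ — not in any rule's target class → [m].
/u/ (between /m/ and /ʃ/) is in the target of rule 1 but the environment (before a nasal consonant) is not met → [u].
/ʃ/ (word-final) fails the environment for rule 2, so it stays [ʃ].

[favisɡoʃtʃesmuʃ]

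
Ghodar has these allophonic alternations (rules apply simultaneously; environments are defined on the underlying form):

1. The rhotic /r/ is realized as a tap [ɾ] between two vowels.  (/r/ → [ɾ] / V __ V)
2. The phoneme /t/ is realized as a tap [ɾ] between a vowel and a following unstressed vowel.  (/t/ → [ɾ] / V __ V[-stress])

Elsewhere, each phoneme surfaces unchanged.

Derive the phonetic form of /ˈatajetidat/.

/a/ (word-initial) is unaffected → [a].
Rule 2 applies to /t/ (between /a/ and /a/: between a vowel and a following unstressed vowel) → [ɾ].
/a/ — not in any rule's target class → [a].
/j/ (between /a/ and /e/): no rule targets it → [j].
/e/ stays [e].
/t/ meets the environment for rule 2 (between a vowel and a following unstressed vowel) → [ɾ].
/i/ (between /t/ and /d/): no rule targets it → [i].
/d/ (between /i/ and /a/): no rule targets it → [d].
/a/ (between /d/ and /t/) is unaffected → [a].
/t/ (word-final) fails the environment for rule 2, so it stays [t].

[ˈaɾajeɾidat]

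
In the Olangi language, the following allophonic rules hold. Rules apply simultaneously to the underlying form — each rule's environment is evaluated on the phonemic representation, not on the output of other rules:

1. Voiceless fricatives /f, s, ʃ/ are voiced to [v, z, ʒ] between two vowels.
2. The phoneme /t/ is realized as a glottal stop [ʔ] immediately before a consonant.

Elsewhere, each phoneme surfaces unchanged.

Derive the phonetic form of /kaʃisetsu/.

/ʃ/ — between /a/ and /i/, between two vowels — surfaces as [ʒ] (rule 1).
Rule 1 applies to /s/ (between /i/ and /e/: between two vowels) → [z].
/t/ (between /e/ and /s/) occurs immediately before a consonant → [ʔ] by rule 2.
/s/ — between /t/ and /u/; rule 1 does not apply here → [s].

[kaʒizeʔsu]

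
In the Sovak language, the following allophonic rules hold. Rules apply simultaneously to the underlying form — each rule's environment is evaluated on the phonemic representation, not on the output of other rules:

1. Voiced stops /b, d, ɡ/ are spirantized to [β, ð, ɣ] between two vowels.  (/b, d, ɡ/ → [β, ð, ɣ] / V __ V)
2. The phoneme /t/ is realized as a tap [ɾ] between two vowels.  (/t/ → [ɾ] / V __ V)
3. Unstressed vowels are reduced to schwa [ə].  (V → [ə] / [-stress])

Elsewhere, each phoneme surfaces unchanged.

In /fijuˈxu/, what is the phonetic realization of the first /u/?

/u/ — between /j/ and /x/, in an unstressed syllable — surfaces as [ə] (rule 3).

[ə]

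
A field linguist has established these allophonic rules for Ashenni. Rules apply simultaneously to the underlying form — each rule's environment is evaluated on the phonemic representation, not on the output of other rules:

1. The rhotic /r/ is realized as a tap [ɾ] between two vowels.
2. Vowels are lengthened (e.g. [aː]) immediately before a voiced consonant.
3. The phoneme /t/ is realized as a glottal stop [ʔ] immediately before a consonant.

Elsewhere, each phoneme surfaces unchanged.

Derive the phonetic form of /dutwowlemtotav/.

/d/ (word-initial) is unaffected → [d].
/u/ (between /d/ and /t/) fails the environment for rule 2, so it stays [u].
/t/ — between /u/ and /w/, immediately before a consonant — surfaces as [ʔ] (rule 3).
/w/ (between /t/ and /o/) is unaffected → [w].
/o/ — between /w/ and /w/, before a voiced consonant — surfaces as [oː] (rule 2).
/w/ (between /o/ and /l/): no rule targets it → [w].
/l/ — not in any rule's target class → [l].
/e/ meets the environment for rule 2 (before a voiced consonant) → [eː].
/m/ stays [m].
/t/ (between /m/ and /o/) is in the target of rule 3 but the environment (immediately before a consonant) is not met → [t].
/o/ (between /t/ and /t/): rule 2 targets it, but not before a voiced consonant → unchanged [o].
/t/ (between /o/ and /a/) is in the target of rule 3 but the environment (immediately before a consonant) is not met → [t].
/a/ meets the environment for rule 2 (before a voiced consonant) → [aː].
/v/ (word-final): no rule targets it → [v].

[duʔwoːwleːmtotaːv]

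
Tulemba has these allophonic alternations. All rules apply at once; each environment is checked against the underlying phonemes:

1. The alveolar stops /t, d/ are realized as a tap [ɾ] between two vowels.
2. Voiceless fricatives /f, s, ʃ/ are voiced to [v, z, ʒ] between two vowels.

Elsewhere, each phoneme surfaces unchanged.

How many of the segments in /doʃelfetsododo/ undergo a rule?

3

Segments that undergo a rule: /ʃ/ → [ʒ] (rule 2); /d/ → [ɾ] (rule 1); /d/ → [ɾ] (rule 1).
All other segments surface unchanged.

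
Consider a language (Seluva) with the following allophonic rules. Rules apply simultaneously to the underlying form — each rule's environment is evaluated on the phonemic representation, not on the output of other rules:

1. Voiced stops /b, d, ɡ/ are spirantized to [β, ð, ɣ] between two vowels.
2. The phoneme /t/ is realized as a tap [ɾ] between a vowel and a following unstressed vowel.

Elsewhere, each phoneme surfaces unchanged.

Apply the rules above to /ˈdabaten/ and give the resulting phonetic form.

/d/ (word-initial) is in the target of rule 1 but the environment (between two vowels) is not met → [d].
/a/ stays [a].
/b/ (between /a/ and /a/) occurs between two vowels → [β] by rule 1.
/a/ (between /b/ and /t/) is unaffected → [a].
/t/ (between /a/ and /e/) occurs between a vowel and a following unstressed vowel → [ɾ] by rule 2.
/e/ (between /t/ and /n/) is unaffected → [e].
/n/ — not in any rule's target class → [n].

[ˈdaβaɾen]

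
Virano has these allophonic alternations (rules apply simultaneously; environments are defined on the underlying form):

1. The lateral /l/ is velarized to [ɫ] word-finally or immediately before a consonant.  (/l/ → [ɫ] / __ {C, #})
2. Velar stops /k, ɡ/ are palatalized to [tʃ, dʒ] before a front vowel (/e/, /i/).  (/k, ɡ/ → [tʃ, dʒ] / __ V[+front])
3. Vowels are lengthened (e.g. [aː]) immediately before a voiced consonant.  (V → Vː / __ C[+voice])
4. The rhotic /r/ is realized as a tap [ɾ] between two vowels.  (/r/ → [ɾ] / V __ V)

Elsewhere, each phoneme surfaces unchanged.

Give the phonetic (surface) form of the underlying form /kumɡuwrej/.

/k/ (word-initial) fails the environment for rule 2, so it stays [k].
/u/ — between /k/ and /m/, before a voiced consonant — surfaces as [uː] (rule 3).
/ɡ/ (between /m/ and /u/) is in the target of rule 2 but the environment (before a front vowel) is not met → [ɡ].
/u/ meets the environment for rule 3 (before a voiced consonant) → [uː].
/r/ (between /w/ and /e/) is in the target of rule 4 but the environment (between two vowels) is not met → [r].
/e/ (between /r/ and /j/) occurs before a voiced consonant → [eː] by rule 3.

[kuːmɡuːwreːj]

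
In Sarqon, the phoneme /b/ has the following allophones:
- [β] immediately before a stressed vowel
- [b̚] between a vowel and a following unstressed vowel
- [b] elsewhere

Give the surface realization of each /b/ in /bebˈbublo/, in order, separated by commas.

Occurrence 1 (position 1): no conditioning environment matches → elsewhere allophone [b].
Occurrence 2 (position 3): no conditioning environment matches → elsewhere allophone [b].
Occurrence 3 (position 4): immediately before a stressed vowel → [β].
Occurrence 4 (position 6): no conditioning environment matches → elsewhere allophone [b].

[b], [b], [β], [b]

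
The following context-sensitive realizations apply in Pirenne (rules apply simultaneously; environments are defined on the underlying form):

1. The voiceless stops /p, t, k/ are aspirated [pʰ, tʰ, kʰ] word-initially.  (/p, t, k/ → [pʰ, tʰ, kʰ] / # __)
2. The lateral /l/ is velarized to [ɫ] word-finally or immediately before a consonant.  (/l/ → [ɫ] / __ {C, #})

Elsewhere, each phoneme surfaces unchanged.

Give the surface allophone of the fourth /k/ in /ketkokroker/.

/k/ — between /o/ and /e/; rule 1 does not apply here → [k].

[k]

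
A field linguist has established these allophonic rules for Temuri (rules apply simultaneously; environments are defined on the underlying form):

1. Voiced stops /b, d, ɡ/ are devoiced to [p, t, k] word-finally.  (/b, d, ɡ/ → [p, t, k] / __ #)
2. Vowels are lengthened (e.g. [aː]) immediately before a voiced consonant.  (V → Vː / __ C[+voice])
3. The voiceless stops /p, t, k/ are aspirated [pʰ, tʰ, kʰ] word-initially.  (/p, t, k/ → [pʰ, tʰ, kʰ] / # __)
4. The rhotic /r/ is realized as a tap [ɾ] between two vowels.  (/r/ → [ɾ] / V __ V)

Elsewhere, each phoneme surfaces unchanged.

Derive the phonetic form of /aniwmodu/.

/a/ (word-initial): before a voiced consonant, so rule 2 applies → [aː].
/n/ (between /a/ and /i/): no rule targets it → [n].
/i/ (between /n/ and /w/) occurs before a voiced consonant → [iː] by rule 2.
/w/ — not in any rule's target class → [w].
/m/ (between /w/ and /o/): no rule targets it → [m].
/o/ (between /m/ and /d/): before a voiced consonant, so rule 2 applies → [oː].
/d/ (between /o/ and /u/) fails the environment for rule 1, so it stays [d].
/u/ (word-final) fails the environment for rule 2, so it stays [u].

[aːniːwmoːdu]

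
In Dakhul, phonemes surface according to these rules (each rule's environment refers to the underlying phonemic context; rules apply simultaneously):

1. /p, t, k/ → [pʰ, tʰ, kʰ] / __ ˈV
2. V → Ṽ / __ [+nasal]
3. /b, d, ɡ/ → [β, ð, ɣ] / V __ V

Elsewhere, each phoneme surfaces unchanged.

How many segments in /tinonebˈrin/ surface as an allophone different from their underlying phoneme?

Segments that undergo a rule: /i/ → [ĩ] (rule 2); /o/ → [õ] (rule 2); /i/ → [ĩ] (rule 2).
All other segments surface unchanged.

3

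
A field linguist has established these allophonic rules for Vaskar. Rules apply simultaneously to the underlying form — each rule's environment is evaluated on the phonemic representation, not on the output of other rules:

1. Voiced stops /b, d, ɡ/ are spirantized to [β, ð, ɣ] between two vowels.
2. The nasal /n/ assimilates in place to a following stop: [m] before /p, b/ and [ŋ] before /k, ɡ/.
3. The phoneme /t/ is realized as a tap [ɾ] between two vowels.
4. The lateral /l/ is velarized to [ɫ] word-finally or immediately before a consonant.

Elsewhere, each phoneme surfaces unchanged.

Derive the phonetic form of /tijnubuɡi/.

[tijnuβuɣi]

/t/ (word-initial) is in the target of rule 3 but the environment (between two vowels) is not met → [t].
/n/ (between /j/ and /u/) fails the environment for rule 2, so it stays [n].
/b/ (between /u/ and /u/) occurs between two vowels → [β] by rule 1.
Rule 1 applies to /ɡ/ (between /u/ and /i/: between two vowels) → [ɣ].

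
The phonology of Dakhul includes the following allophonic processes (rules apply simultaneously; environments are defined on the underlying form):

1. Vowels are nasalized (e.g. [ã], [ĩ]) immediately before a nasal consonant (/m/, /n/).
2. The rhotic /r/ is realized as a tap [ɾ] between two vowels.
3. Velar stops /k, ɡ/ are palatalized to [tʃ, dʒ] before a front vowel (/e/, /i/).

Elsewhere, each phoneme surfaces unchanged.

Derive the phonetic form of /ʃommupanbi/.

[ʃõmmupãnbi]

/ʃ/ — not in any rule's target class → [ʃ].
/o/ meets the environment for rule 1 (before a nasal consonant) → [õ].
/m/ stays [m].
/m/ stays [m].
/u/ (between /m/ and /p/) is in the target of rule 1 but the environment (before a nasal consonant) is not met → [u].
/p/ (between /u/ and /a/) is unaffected → [p].
Rule 1 applies to /a/ (between /p/ and /n/: before a nasal consonant) → [ã].
/n/ — not in any rule's target class → [n].
/b/ (between /n/ and /i/) is unaffected → [b].
/i/ — word-final; rule 1 does not apply here → [i].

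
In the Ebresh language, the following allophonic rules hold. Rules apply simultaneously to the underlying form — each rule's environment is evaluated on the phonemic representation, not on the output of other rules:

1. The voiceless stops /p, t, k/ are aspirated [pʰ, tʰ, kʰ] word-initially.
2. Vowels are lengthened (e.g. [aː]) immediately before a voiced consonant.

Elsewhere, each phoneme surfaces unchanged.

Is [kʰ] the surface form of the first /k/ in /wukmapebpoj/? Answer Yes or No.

No

/k/ (between /u/ and /m/) is in the target of rule 1 but the environment (word-initially) is not met → [k].
The actual realization is [k], not [kʰ].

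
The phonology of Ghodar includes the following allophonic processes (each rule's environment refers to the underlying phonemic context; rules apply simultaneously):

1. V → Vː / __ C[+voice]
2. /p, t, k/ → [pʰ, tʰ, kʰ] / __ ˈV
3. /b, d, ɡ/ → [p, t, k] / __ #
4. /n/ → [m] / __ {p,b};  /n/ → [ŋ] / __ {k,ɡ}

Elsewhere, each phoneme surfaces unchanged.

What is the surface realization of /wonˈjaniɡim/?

/w/ (word-initial): no rule targets it → [w].
/o/ — between /w/ and /n/, before a voiced consonant — surfaces as [oː] (rule 1).
/n/ (between /o/ and /j/) is in the target of rule 4 but the environment (before a labial or velar stop) is not met → [n].
/j/ (between /n/ and /a/): no rule targets it → [j].
/a/ (between /j/ and /n/): before a voiced consonant, so rule 1 applies → [aː].
/n/ (between /a/ and /i/): rule 4 targets it, but not before a labial or velar stop → unchanged [n].
/i/ — between /n/ and /ɡ/, before a voiced consonant — surfaces as [iː] (rule 1).
/ɡ/ (between /i/ and /i/) fails the environment for rule 3, so it stays [ɡ].
/i/ (between /ɡ/ and /m/) occurs before a voiced consonant → [iː] by rule 1.
/m/ (word-final): no rule targets it → [m].

[woːnˈjaːniːɡiːm]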